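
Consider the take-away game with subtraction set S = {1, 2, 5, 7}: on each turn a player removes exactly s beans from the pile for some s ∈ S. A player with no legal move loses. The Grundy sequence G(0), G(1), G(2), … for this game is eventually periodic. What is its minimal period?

3

n :  0  1  2  3  4  5  6  7  8  9 10 11 12 13 14
G :  0  1  2  0  1  2  0  1  2  0  1  2  0  1  2
G(n+3) = G(n) holds for n = 0,…,6 (a full window of length max(S) = 7), so the sequence is purely periodic with period 3.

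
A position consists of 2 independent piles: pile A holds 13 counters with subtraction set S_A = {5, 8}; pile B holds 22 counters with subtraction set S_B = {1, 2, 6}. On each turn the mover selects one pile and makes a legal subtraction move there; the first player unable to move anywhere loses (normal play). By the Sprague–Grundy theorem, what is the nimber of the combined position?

1

Pile A, S = {5, 8}:
n :  0  1  2  3  4  5  6  7  8  9 10 11 12 13
G :  0  0  0  0  0  1  1  1  1  1  2  2  2  0
G_A(13) = 0.
Pile B, S = {1, 2, 6}:
n :  0  1  2  3  4  5  6  7  8  9 10 11 12 13 14 15 16 17 18 19 20 21 22
G :  0  1  2  0  1  2  3  0  1  2  0  1  2  3  0  1  2  0  1  2  3  0  1
G_B(22) = 1.
Combined Grundy value = 0 ⊕ 1 = 1.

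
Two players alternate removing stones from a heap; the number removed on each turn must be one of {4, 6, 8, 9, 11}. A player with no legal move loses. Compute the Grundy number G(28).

G(0) = 0
G(1) = mex{} = 0
G(2) = mex{} = 0
G(3) = mex{} = 0
G(4) = mex{0} = 1
G(5) = mex{0} = 1
G(6) = mex{0,0} = 1
G(7) = mex{0,0} = 1
G(8) = mex{1,0,0} = 2
G(9) = mex{1,0,0,0} = 2
G(10) = mex{1,1,0,0} = 2
G(11) = mex{1,1,0,0,0} = 2
G(12) = mex{2,1,1,0,0} = 3
G(13) = mex{2,1,1,1,0} = 3
G(14) = mex{2,2,1,1,0} = 3
G(15) = mex{2,2,1,1,1} = 0
G(16) = mex{3,2,2,1,1} = 0
G(17) = mex{3,2,2,2,1} = 0
G(18) = mex{3,3,2,2,1} = 0
G(19) = mex{0,3,2,2,2} = 1
G(20) = mex{0,3,3,2,2} = 1
G(21) = mex{0,0,3,3,2} = 1
G(22) = mex{0,0,3,3,2} = 1
G(23) = mex{1,0,0,3,3} = 2
G(24) = mex{1,0,0,0,3} = 2
G(25) = mex{1,1,0,0,3} = 2
G(26) = mex{1,1,0,0,0} = 2
G(27) = mex{2,1,1,0,0} = 3
G(28) = mex{2,1,1,1,0} = 3

3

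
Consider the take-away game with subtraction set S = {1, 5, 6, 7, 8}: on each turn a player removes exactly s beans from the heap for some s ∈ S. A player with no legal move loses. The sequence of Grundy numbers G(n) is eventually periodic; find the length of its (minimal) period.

13

n :  0  1  2  3  4  5  6  7  8  9 10 11 12 13 14 15 16 17 18 19 20 21 22 23 24 25 26 27
G :  0  1  0  1  0  1  2  3  2  3  2  3  4  0  1  0  1  0  1  2  3  2  3  2  3  4  0  1
G(n+13) = G(n) holds for n = 0,…,7 (a full window of length max(S) = 8), so the sequence is purely periodic with period 13.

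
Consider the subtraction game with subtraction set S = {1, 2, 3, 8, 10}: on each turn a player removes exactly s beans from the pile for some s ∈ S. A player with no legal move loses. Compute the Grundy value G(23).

1

G(0) = 0
G(1) = mex{0} = 1
G(2) = mex{1,0} = 2
G(3) = mex{2,1,0} = 3
G(4) = mex{3,2,1} = 0
G(5) = mex{0,3,2} = 1
G(6) = mex{1,0,3} = 2
G(7) = mex{2,1,0} = 3
G(8) = mex{3,2,1,0} = 4
G(9) = mex{4,3,2,1} = 0
G(10) = mex{0,4,3,2,0} = 1
G(11) = mex{1,0,4,3,1} = 2
G(12) = mex{2,1,0,0,2} = 3
G(13) = mex{3,2,1,1,3} = 0
G(14) = mex{0,3,2,2,0} = 1
G(15) = mex{1,0,3,3,1} = 2
G(16) = mex{2,1,0,4,2} = 3
G(17) = mex{3,2,1,0,3} = 4
G(18) = mex{4,3,2,1,4} = 0
G(19) = mex{0,4,3,2,0} = 1
G(20) = mex{1,0,4,3,1} = 2
G(21) = mex{2,1,0,0,2} = 3
G(22) = mex{3,2,1,1,3} = 0
G(23) = mex{0,3,2,2,0} = 1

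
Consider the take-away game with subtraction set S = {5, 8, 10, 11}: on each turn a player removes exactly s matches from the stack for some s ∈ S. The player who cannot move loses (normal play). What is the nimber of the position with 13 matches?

G(0) = 0
G(1) = mex{} = 0
G(2) = mex{} = 0
G(3) = mex{} = 0
G(4) = mex{} = 0
G(5) = mex{0} = 1
G(6) = mex{0} = 1
G(7) = mex{0} = 1
G(8) = mex{0,0} = 1
G(9) = mex{0,0} = 1
G(10) = mex{1,0,0} = 2
G(11) = mex{1,0,0,0} = 2
G(12) = mex{1,0,0,0} = 2
G(13) = mex{1,1,0,0} = 2

2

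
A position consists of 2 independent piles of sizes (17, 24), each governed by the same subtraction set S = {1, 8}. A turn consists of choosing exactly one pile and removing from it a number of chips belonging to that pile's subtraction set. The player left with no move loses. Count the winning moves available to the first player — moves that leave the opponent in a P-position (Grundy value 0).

1

All piles use S = {1, 8}:
G(0) = 0
G(1) = mex{0} = 1
G(2) = mex{1} = 0
G(3) = mex{0} = 1
G(4) = mex{1} = 0
G(5) = mex{0} = 1
G(6) = mex{1} = 0
G(7) = mex{0} = 1
G(8) = mex{1,0} = 2
G(9) = mex{2,1} = 0
G(10) = mex{0,0} = 1
G(11) = mex{1,1} = 0
G(12) = mex{0,0} = 1
G(13) = mex{1,1} = 0
G(14) = mex{0,0} = 1
G(15) = mex{1,1} = 0
G(16) = mex{0,2} = 1
G(17) = mex{1,0} = 2
G(18) = mex{2,1} = 0
G(19) = mex{0,0} = 1
G(20) = mex{1,1} = 0
G(21) = mex{0,0} = 1
G(22) = mex{1,1} = 0
G(23) = mex{0,0} = 1
G(24) = mex{1,1} = 0
Pile A: G(17) = 2.
Pile B: G(24) = 0.
Combined Grundy value = 2 ⊕ 0 = 2.
A winning move leaves total XOR = 0, i.e. changes one component's Grundy value g to g ⊕ X where X is the current total.
Pile A: need g' = 2⊕2 = 0. Options: 17−1→G=1, 17−8→G=0. Hits: 1.
Pile B: need g' = 0⊕2 = 2. Options: 24−1→G=1, 24−8→G=1. Hits: 0.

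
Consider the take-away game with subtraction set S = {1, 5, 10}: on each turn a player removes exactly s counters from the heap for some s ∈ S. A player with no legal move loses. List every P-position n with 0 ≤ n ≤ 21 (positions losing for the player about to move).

n :  0  1  2  3  4  5  6  7  8  9 10 11 12 13 14 15 16 17 18 19 20 21
G :  0  1  0  1  0  1  0  1  0  1  2  3  2  3  2  0  1  0  1  0  1  0
P-positions are exactly the n with G(n) = 0.

0, 2, 4, 6, 8, 15, 17, 19, 21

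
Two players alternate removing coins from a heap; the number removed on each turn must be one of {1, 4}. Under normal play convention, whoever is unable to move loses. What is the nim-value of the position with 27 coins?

0

n :  0  1  2  3  4  5  6  7  8  9 10 11 12 13 14 15 16 17 18 19 20 21 22 23 24 25 26 27
G :  0  1  0  1  2  0  1  0  1  2  0  1  0  1  2  0  1  0  1  2  0  1  0  1  2  0  1  0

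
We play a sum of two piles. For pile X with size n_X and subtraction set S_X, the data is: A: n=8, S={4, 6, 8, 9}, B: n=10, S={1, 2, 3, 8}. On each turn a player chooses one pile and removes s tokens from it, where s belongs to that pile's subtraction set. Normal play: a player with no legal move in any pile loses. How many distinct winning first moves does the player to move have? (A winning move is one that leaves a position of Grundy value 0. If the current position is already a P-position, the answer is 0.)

Pile A, S = {4, 6, 8, 9}:
G(0) = 0
G(1) = mex{} = 0
G(2) = mex{} = 0
G(3) = mex{} = 0
G(4) = mex{0} = 1
G(5) = mex{0} = 1
G(6) = mex{0,0} = 1
G(7) = mex{0,0} = 1
G(8) = mex{1,0,0} = 2
G_A(8) = 2.
Pile B, S = {1, 2, 3, 8}:
n :  0  1  2  3  4  5  6  7  8  9 10
G :  0  1  2  3  0  1  2  3  4  0  1
G_B(10) = 1.
Combined Grundy value = 2 ⊕ 1 = 3.
A winning move leaves total XOR = 0, i.e. changes one component's Grundy value g to g ⊕ X where X is the current total.
Pile A: need g' = 2⊕3 = 1. Options: 8−4→G=1, 8−6→G=0, 8−8→G=0. Hits: 1.
Pile B: need g' = 1⊕3 = 2. Options: 10−1→G=0, 10−2→G=4, 10−3→G=3, 10−8→G=2. Hits: 1.

2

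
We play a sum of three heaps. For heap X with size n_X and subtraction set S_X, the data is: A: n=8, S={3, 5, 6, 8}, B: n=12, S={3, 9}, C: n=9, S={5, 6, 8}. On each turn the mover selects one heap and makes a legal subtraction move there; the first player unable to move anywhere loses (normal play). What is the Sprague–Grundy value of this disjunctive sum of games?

3

Heap A, S = {3, 5, 6, 8}:
n : 0 1 2 3 4 5 6 7 8
G : 0 0 0 1 1 1 2 2 2
G_A(8) = 2.
Heap B, S = {3, 9}:
G(0) = 0
G(1) = mex{} = 0
G(2) = mex{} = 0
G(3) = mex{0} = 1
G(4) = mex{0} = 1
G(5) = mex{0} = 1
G(6) = mex{1} = 0
G(7) = mex{1} = 0
G(8) = mex{1} = 0
G(9) = mex{0,0} = 1
G(10) = mex{0,0} = 1
G(11) = mex{0,0} = 1
G(12) = mex{1,1} = 0
G_B(12) = 0.
Heap C, S = {5, 6, 8}:
G(0) = 0
G(1) = mex{} = 0
G(2) = mex{} = 0
G(3) = mex{} = 0
G(4) = mex{} = 0
G(5) = mex{0} = 1
G(6) = mex{0,0} = 1
G(7) = mex{0,0} = 1
G(8) = mex{0,0,0} = 1
G(9) = mex{0,0,0} = 1
G_C(9) = 1.
Combined Grundy value = 2 ⊕ 0 ⊕ 1 = 3.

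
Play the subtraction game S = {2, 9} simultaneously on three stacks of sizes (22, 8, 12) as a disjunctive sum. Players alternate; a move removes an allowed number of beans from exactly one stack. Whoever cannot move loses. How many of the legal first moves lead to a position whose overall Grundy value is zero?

All stacks use S = {2, 9}:
n :  0  1  2  3  4  5  6  7  8  9 10 11 12 13 14 15 16 17 18 19 20 21 22
G :  0  0  1  1  0  0  1  1  0  2  1  0  0  1  1  0  0  1  1  0  2  1  0
Stack A: G(22) = 0.
Stack B: G(8) = 0.
Stack C: G(12) = 0.
Combined Grundy value = 0 ⊕ 0 ⊕ 0 = 0.
A winning move leaves total XOR = 0, i.e. changes one component's Grundy value g to g ⊕ X where X is the current total.
Stack A: target g' = 0⊕0 = 0, but every legal move changes the Grundy value (mex property), so 0 moves.
Stack B: target g' = 0⊕0 = 0, but every legal move changes the Grundy value (mex property), so 0 moves.
Stack C: target g' = 0⊕0 = 0, but every legal move changes the Grundy value (mex property), so 0 moves.

0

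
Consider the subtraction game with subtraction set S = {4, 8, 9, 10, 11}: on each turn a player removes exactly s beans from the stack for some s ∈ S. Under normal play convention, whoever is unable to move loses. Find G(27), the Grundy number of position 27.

3

G(0) = 0
G(1) = mex{} = 0
G(2) = mex{} = 0
G(3) = mex{} = 0
G(4) = mex{0} = 1
G(5) = mex{0} = 1
G(6) = mex{0} = 1
G(7) = mex{0} = 1
G(8) = mex{1,0} = 2
G(9) = mex{1,0,0} = 2
G(10) = mex{1,0,0,0} = 2
G(11) = mex{1,0,0,0,0} = 2
G(12) = mex{2,1,0,0,0} = 3
G(13) = mex{2,1,1,0,0} = 3
G(14) = mex{2,1,1,1,0} = 3
G(15) = mex{2,1,1,1,1} = 0
G(16) = mex{3,2,1,1,1} = 0
G(17) = mex{3,2,2,1,1} = 0
G(18) = mex{3,2,2,2,1} = 0
G(19) = mex{0,2,2,2,2} = 1
G(20) = mex{0,3,2,2,2} = 1
G(21) = mex{0,3,3,2,2} = 1
G(22) = mex{0,3,3,3,2} = 1
G(23) = mex{1,0,3,3,3} = 2
G(24) = mex{1,0,0,3,3} = 2
G(25) = mex{1,0,0,0,3} = 2
G(26) = mex{1,0,0,0,0} = 2
G(27) = mex{2,1,0,0,0} = 3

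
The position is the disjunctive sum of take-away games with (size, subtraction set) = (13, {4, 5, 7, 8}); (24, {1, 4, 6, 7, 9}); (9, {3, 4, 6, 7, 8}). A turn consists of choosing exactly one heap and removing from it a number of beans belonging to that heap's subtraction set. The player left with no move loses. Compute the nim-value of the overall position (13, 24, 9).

2

Heap A, S = {4, 5, 7, 8}:
n :  0  1  2  3  4  5  6  7  8  9 10 11 12 13
G :  0  0  0  0  1  1  1  1  2  2  2  2  0  0
G_A(13) = 0.
Heap B, S = {1, 4, 6, 7, 9}:
G(0) = 0
G(1) = mex{0} = 1
G(2) = mex{1} = 0
G(3) = mex{0} = 1
G(4) = mex{1,0} = 2
G(5) = mex{2,1} = 0
G(6) = mex{0,0,0} = 1
G(7) = mex{1,1,1,0} = 2
G(8) = mex{2,2,0,1} = 3
G(9) = mex{3,0,1,0,0} = 2
G(10) = mex{2,1,2,1,1} = 0
G(11) = mex{0,2,0,2,0} = 1
G(12) = mex{1,3,1,0,1} = 2
G(13) = mex{2,2,2,1,2} = 0
G(14) = mex{0,0,3,2,0} = 1
G(15) = mex{1,1,2,3,1} = 0
G(16) = mex{0,2,0,2,2} = 1
G(17) = mex{1,0,1,0,3} = 2
G(18) = mex{2,1,2,1,2} = 0
G(19) = mex{0,0,0,2,0} = 1
G(20) = mex{1,1,1,0,1} = 2
G(21) = mex{2,2,0,1,2} = 3
G(22) = mex{3,0,1,0,0} = 2
G(23) = mex{2,1,2,1,1} = 0
G(24) = mex{0,2,0,2,0} = 1
G_B(24) = 1.
Heap C, S = {3, 4, 6, 7, 8}:
n : 0 1 2 3 4 5 6 7 8 9
G : 0 0 0 1 1 1 2 2 2 3
G_C(9) = 3.
Combined Grundy value = 0 ⊕ 1 ⊕ 3 = 2.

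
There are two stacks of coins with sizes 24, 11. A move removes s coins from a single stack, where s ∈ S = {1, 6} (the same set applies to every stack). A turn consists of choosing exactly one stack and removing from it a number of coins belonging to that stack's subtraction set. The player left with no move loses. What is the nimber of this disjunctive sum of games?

1

All stacks use S = {1, 6}:
n :  0  1  2  3  4  5  6  7  8  9 10 11 12 13 14 15 16 17 18 19 20 21 22 23 24
G :  0  1  0  1  0  1  2  0  1  0  1  0  1  2  0  1  0  1  0  1  2  0  1  0  1
Stack A: G(24) = 1.
Stack B: G(11) = 0.
Combined Grundy value = 1 ⊕ 0 = 1.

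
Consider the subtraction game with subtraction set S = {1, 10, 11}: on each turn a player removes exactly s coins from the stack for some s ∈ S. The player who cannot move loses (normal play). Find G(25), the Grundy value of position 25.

G(0) = 0
G(1) = mex{0} = 1
G(2) = mex{1} = 0
G(3) = mex{0} = 1
G(4) = mex{1} = 0
G(5) = mex{0} = 1
G(6) = mex{1} = 0
G(7) = mex{0} = 1
G(8) = mex{1} = 0
G(9) = mex{0} = 1
G(10) = mex{1,0} = 2
G(11) = mex{2,1,0} = 3
G(12) = mex{3,0,1} = 2
G(13) = mex{2,1,0} = 3
G(14) = mex{3,0,1} = 2
G(15) = mex{2,1,0} = 3
G(16) = mex{3,0,1} = 2
G(17) = mex{2,1,0} = 3
G(18) = mex{3,0,1} = 2
G(19) = mex{2,1,0} = 3
G(20) = mex{3,2,1} = 0
G(21) = mex{0,3,2} = 1
G(22) = mex{1,2,3} = 0
G(23) = mex{0,3,2} = 1
G(24) = mex{1,2,3} = 0
G(25) = mex{0,3,2} = 1

1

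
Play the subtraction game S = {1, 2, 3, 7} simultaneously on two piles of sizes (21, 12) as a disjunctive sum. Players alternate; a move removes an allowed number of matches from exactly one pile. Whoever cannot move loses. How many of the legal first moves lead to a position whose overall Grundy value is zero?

3

All piles use S = {1, 2, 3, 7}:
n :  0  1  2  3  4  5  6  7  8  9 10 11 12 13 14 15 16 17 18 19 20 21
G :  0  1  2  3  0  1  2  3  0  1  2  3  0  1  2  3  0  1  2  3  0  1
Pile A: G(21) = 1.
Pile B: G(12) = 0.
Combined Grundy value = 1 ⊕ 0 = 1.
A winning move leaves total XOR = 0, i.e. changes one component's Grundy value g to g ⊕ X where X is the current total.
Pile A: need g' = 1⊕1 = 0. Options: 21−1→G=0, 21−2→G=3, 21−3→G=2, 21−7→G=2. Hits: 1.
Pile B: need g' = 0⊕1 = 1. Options: 12−1→G=3, 12−2→G=2, 12−3→G=1, 12−7→G=1. Hits: 2.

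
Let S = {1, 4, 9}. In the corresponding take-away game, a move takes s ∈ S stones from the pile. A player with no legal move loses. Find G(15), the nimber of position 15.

0

G(0) = 0
G(1) = mex{0} = 1
G(2) = mex{1} = 0
G(3) = mex{0} = 1
G(4) = mex{1,0} = 2
G(5) = mex{2,1} = 0
G(6) = mex{0,0} = 1
G(7) = mex{1,1} = 0
G(8) = mex{0,2} = 1
G(9) = mex{1,0,0} = 2
G(10) = mex{2,1,1} = 0
G(11) = mex{0,0,0} = 1
G(12) = mex{1,1,1} = 0
G(13) = mex{0,2,2} = 1
G(14) = mex{1,0,0} = 2
G(15) = mex{2,1,1} = 0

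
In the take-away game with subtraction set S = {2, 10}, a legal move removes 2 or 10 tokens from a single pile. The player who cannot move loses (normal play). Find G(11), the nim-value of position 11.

1

G(0) = 0
G(1) = mex{} = 0
G(2) = mex{0} = 1
G(3) = mex{0} = 1
G(4) = mex{1} = 0
G(5) = mex{1} = 0
G(6) = mex{0} = 1
G(7) = mex{0} = 1
G(8) = mex{1} = 0
G(9) = mex{1} = 0
G(10) = mex{0,0} = 1
G(11) = mex{0,0} = 1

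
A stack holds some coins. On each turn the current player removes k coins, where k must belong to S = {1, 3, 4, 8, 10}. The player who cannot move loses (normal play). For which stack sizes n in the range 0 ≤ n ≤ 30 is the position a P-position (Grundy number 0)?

G(0) = 0
G(1) = mex{0} = 1
G(2) = mex{1} = 0
G(3) = mex{0,0} = 1
G(4) = mex{1,1,0} = 2
G(5) = mex{2,0,1} = 3
G(6) = mex{3,1,0} = 2
G(7) = mex{2,2,1} = 0
G(8) = mex{0,3,2,0} = 1
G(9) = mex{1,2,3,1} = 0
G(10) = mex{0,0,2,0,0} = 1
G(11) = mex{1,1,0,1,1} = 2
G(12) = mex{2,0,1,2,0} = 3
G(13) = mex{3,1,0,3,1} = 2
G(14) = mex{2,2,1,2,2} = 0
G(15) = mex{0,3,2,0,3} = 1
G(16) = mex{1,2,3,1,2} = 0
G(17) = mex{0,0,2,0,0} = 1
G(18) = mex{1,1,0,1,1} = 2
G(19) = mex{2,0,1,2,0} = 3
G(20) = mex{3,1,0,3,1} = 2
G(21) = mex{2,2,1,2,2} = 0
G(22) = mex{0,3,2,0,3} = 1
G(23) = mex{1,2,3,1,2} = 0
G(24) = mex{0,0,2,0,0} = 1
G(25) = mex{1,1,0,1,1} = 2
G(26) = mex{2,0,1,2,0} = 3
G(27) = mex{3,1,0,3,1} = 2
G(28) = mex{2,2,1,2,2} = 0
G(29) = mex{0,3,2,0,3} = 1
G(30) = mex{1,2,3,1,2} = 0
P-positions are exactly the n with G(n) = 0.

0, 2, 7, 9, 14, 16, 21, 23, 28, 30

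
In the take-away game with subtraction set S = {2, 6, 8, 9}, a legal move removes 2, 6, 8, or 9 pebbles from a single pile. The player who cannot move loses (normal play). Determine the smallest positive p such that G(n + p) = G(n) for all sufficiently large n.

G(0) = 0
G(1) = mex{} = 0
G(2) = mex{0} = 1
G(3) = mex{0} = 1
G(4) = mex{1} = 0
G(5) = mex{1} = 0
G(6) = mex{0,0} = 1
G(7) = mex{0,0} = 1
G(8) = mex{1,1,0} = 2
G(9) = mex{1,1,0,0} = 2
G(10) = mex{2,0,1,0} = 3
G(11) = mex{2,0,1,1} = 3
G(12) = mex{3,1,0,1} = 2
G(13) = mex{3,1,0,0} = 2
G(14) = mex{2,2,1,0} = 3
G(15) = mex{2,2,1,1} = 0
G(16) = mex{3,3,2,1} = 0
G(17) = mex{0,3,2,2} = 1
G(18) = mex{0,2,3,2} = 1
G(19) = mex{1,2,3,3} = 0
G(20) = mex{1,3,2,3} = 0
G(21) = mex{0,0,2,2} = 1
G(22) = mex{0,0,3,2} = 1
G(23) = mex{1,1,0,3} = 2
G(24) = mex{1,1,0,0} = 2
G(25) = mex{2,0,1,0} = 3
G(26) = mex{2,0,1,1} = 3
G(27) = mex{3,1,0,1} = 2
G(28) = mex{3,1,0,0} = 2
G(29) = mex{2,2,1,0} = 3
G(30) = mex{2,2,1,1} = 0
G(31) = mex{3,3,2,1} = 0
G(n+15) = G(n) holds for n = 0,…,8 (a full window of length max(S) = 9), so the sequence is purely periodic with period 15.

15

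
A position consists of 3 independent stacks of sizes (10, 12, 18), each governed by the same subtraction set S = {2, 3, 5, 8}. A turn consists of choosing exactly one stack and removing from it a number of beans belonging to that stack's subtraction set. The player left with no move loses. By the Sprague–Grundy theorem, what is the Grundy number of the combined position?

All stacks use S = {2, 3, 5, 8}:
n :  0  1  2  3  4  5  6  7  8  9 10 11 12 13 14 15 16 17 18
G :  0  0  1  1  2  2  3  0  4  1  3  0  4  1  2  2  3  0  0
Stack A: G(10) = 3.
Stack B: G(12) = 4.
Stack C: G(18) = 0.
Combined Grundy value = 3 ⊕ 4 ⊕ 0 = 7.

7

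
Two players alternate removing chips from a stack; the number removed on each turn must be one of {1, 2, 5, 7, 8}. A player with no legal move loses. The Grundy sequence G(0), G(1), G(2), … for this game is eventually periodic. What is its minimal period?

3

n :  0  1  2  3  4  5  6  7  8  9 10 11 12 13 14
G :  0  1  2  0  1  2  0  1  2  0  1  2  0  1  2
G(n+3) = G(n) holds for n = 0,…,7 (a full window of length max(S) = 8), so the sequence is purely periodic with period 3.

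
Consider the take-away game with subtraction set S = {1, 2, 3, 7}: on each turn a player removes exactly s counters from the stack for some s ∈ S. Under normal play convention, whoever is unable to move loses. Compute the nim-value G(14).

G(0) = 0
G(1) = mex{0} = 1
G(2) = mex{1,0} = 2
G(3) = mex{2,1,0} = 3
G(4) = mex{3,2,1} = 0
G(5) = mex{0,3,2} = 1
G(6) = mex{1,0,3} = 2
G(7) = mex{2,1,0,0} = 3
G(8) = mex{3,2,1,1} = 0
G(9) = mex{0,3,2,2} = 1
G(10) = mex{1,0,3,3} = 2
G(11) = mex{2,1,0,0} = 3
G(12) = mex{3,2,1,1} = 0
G(13) = mex{0,3,2,2} = 1
G(14) = mex{1,0,3,3} = 2

2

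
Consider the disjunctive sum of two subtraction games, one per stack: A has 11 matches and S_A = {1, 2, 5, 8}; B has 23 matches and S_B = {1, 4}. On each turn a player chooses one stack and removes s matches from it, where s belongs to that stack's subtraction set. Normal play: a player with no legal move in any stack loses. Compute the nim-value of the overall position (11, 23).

3

Stack A, S = {1, 2, 5, 8}:
n :  0  1  2  3  4  5  6  7  8  9 10 11
G :  0  1  2  0  1  2  0  1  2  0  1  2
G_A(11) = 2.
Stack B, S = {1, 4}:
G(0) = 0
G(1) = mex{0} = 1
G(2) = mex{1} = 0
G(3) = mex{0} = 1
G(4) = mex{1,0} = 2
G(5) = mex{2,1} = 0
G(6) = mex{0,0} = 1
G(7) = mex{1,1} = 0
G(8) = mex{0,2} = 1
G(9) = mex{1,0} = 2
G(10) = mex{2,1} = 0
G(11) = mex{0,0} = 1
G(12) = mex{1,1} = 0
G(13) = mex{0,2} = 1
G(14) = mex{1,0} = 2
G(15) = mex{2,1} = 0
G(16) = mex{0,0} = 1
G(17) = mex{1,1} = 0
G(18) = mex{0,2} = 1
G(19) = mex{1,0} = 2
G(20) = mex{2,1} = 0
G(21) = mex{0,0} = 1
G(22) = mex{1,1} = 0
G(23) = mex{0,2} = 1
G_B(23) = 1.
Combined Grundy value = 2 ⊕ 1 = 3.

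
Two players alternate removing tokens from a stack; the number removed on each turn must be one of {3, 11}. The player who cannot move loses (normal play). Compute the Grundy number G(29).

0

n :  0  1  2  3  4  5  6  7  8  9 10 11 12 13 14 15 16 17 18 19 20 21 22 23 24 25 26 27 28 29
G :  0  0  0  1  1  1  0  0  0  1  1  1  2  2  0  0  0  1  1  1  0  0  0  1  1  1  2  2  0  0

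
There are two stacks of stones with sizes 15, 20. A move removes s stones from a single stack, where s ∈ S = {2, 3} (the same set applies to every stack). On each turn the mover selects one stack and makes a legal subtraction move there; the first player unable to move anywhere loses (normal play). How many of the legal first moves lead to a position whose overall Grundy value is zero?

All stacks use S = {2, 3}:
n :  0  1  2  3  4  5  6  7  8  9 10 11 12 13 14 15 16 17 18 19 20
G :  0  0  1  1  2  0  0  1  1  2  0  0  1  1  2  0  0  1  1  2  0
Stack A: G(15) = 0.
Stack B: G(20) = 0.
Combined Grundy value = 0 ⊕ 0 = 0.
A winning move leaves total XOR = 0, i.e. changes one component's Grundy value g to g ⊕ X where X is the current total.
Stack A: target g' = 0⊕0 = 0, but every legal move changes the Grundy value (mex property), so 0 moves.
Stack B: target g' = 0⊕0 = 0, but every legal move changes the Grundy value (mex property), so 0 moves.

0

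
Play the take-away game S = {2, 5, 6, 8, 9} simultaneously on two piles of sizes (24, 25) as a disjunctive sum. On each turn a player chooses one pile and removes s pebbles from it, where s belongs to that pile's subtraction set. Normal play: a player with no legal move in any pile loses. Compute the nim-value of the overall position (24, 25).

All piles use S = {2, 5, 6, 8, 9}:
n :  0  1  2  3  4  5  6  7  8  9 10 11 12 13 14 15 16 17 18 19 20 21 22 23 24 25
G :  0  0  1  1  0  2  1  3  2  2  3  0  2  1  0  0  1  1  0  2  1  3  2  2  3  0
Pile A: G(24) = 3.
Pile B: G(25) = 0.
Combined Grundy value = 3 ⊕ 0 = 3.

3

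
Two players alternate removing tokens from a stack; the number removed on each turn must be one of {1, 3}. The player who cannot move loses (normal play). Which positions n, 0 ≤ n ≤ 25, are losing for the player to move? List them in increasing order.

0, 2, 4, 6, 8, 10, 12, 14, 16, 18, 20, 22, 24

G(0) = 0
G(1) = mex{0} = 1
G(2) = mex{1} = 0
G(3) = mex{0,0} = 1
G(4) = mex{1,1} = 0
G(5) = mex{0,0} = 1
G(6) = mex{1,1} = 0
G(7) = mex{0,0} = 1
G(8) = mex{1,1} = 0
G(9) = mex{0,0} = 1
G(10) = mex{1,1} = 0
G(11) = mex{0,0} = 1
G(12) = mex{1,1} = 0
G(13) = mex{0,0} = 1
G(14) = mex{1,1} = 0
G(15) = mex{0,0} = 1
G(16) = mex{1,1} = 0
G(17) = mex{0,0} = 1
G(18) = mex{1,1} = 0
G(19) = mex{0,0} = 1
G(20) = mex{1,1} = 0
G(21) = mex{0,0} = 1
G(22) = mex{1,1} = 0
G(23) = mex{0,0} = 1
G(24) = mex{1,1} = 0
G(25) = mex{0,0} = 1
P-positions are exactly the n with G(n) = 0.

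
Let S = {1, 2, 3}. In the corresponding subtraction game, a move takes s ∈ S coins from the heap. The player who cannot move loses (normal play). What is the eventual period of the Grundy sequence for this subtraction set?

n :  0  1  2  3  4  5  6  7  8  9 10 11 12 13 14
G :  0  1  2  3  0  1  2  3  0  1  2  3  0  1  2
G(n+4) = G(n) holds for n = 0,…,2 (a full window of length max(S) = 3), so the sequence is purely periodic with period 4.

4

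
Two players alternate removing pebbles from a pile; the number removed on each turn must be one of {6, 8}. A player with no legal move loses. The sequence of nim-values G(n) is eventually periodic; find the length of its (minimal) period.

14

G(0) = 0
G(1) = mex{} = 0
G(2) = mex{} = 0
G(3) = mex{} = 0
G(4) = mex{} = 0
G(5) = mex{} = 0
G(6) = mex{0} = 1
G(7) = mex{0} = 1
G(8) = mex{0,0} = 1
G(9) = mex{0,0} = 1
G(10) = mex{0,0} = 1
G(11) = mex{0,0} = 1
G(12) = mex{1,0} = 2
G(13) = mex{1,0} = 2
G(14) = mex{1,1} = 0
G(15) = mex{1,1} = 0
G(16) = mex{1,1} = 0
G(17) = mex{1,1} = 0
G(18) = mex{2,1} = 0
G(19) = mex{2,1} = 0
G(20) = mex{0,2} = 1
G(21) = mex{0,2} = 1
G(22) = mex{0,0} = 1
G(23) = mex{0,0} = 1
G(24) = mex{0,0} = 1
G(25) = mex{0,0} = 1
G(26) = mex{1,0} = 2
G(27) = mex{1,0} = 2
G(28) = mex{1,1} = 0
G(29) = mex{1,1} = 0
G(n+14) = G(n) holds for n = 0,…,7 (a full window of length max(S) = 8), so the sequence is purely periodic with period 14.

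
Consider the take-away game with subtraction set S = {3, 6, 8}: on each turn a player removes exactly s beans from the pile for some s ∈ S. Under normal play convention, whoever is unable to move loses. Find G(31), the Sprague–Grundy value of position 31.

3

n :  0  1  2  3  4  5  6  7  8  9 10 11 12 13 14 15 16 17 18 19 20 21 22 23 24 25 26 27 28 29 30 31
G :  0  0  0  1  1  1  2  2  2  3  3  0  0  0  1  1  1  2  2  2  3  3  0  0  0  1  1  1  2  2  2  3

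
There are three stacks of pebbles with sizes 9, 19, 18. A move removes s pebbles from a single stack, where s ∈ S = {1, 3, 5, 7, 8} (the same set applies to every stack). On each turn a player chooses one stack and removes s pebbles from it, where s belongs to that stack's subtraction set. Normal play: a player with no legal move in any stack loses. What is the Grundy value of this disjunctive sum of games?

All stacks use S = {1, 3, 5, 7, 8}:
n :  0  1  2  3  4  5  6  7  8  9 10 11 12 13 14 15 16 17 18 19
G :  0  1  0  1  0  1  0  1  2  3  2  3  2  3  2  0  1  0  1  0
Stack A: G(9) = 3.
Stack B: G(19) = 0.
Stack C: G(18) = 1.
Combined Grundy value = 3 ⊕ 0 ⊕ 1 = 2.

2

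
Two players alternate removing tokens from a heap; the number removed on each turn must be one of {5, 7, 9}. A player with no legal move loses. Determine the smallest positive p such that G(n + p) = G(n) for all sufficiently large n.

14

n :  0  1  2  3  4  5  6  7  8  9 10 11 12 13 14 15 16 17 18 19 20 21 22 23 24 25 26 27 28 29
G :  0  0  0  0  0  1  1  1  1  1  2  2  2  2  0  0  0  0  0  1  1  1  1  1  2  2  2  2  0  0
G(n+14) = G(n) holds for n = 0,…,8 (a full window of length max(S) = 9), so the sequence is purely periodic with period 14.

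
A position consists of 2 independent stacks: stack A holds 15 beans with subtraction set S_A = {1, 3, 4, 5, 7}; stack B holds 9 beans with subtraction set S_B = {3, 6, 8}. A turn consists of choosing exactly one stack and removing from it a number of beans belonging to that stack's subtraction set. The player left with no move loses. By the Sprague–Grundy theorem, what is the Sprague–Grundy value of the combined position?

Stack A, S = {1, 3, 4, 5, 7}:
n :  0  1  2  3  4  5  6  7  8  9 10 11 12 13 14 15
G :  0  1  0  1  2  3  2  3  0  1  0  1  2  3  2  3
G_A(15) = 3.
Stack B, S = {3, 6, 8}:
n : 0 1 2 3 4 5 6 7 8 9
G : 0 0 0 1 1 1 2 2 2 3
G_B(9) = 3.
Combined Grundy value = 3 ⊕ 3 = 0.

0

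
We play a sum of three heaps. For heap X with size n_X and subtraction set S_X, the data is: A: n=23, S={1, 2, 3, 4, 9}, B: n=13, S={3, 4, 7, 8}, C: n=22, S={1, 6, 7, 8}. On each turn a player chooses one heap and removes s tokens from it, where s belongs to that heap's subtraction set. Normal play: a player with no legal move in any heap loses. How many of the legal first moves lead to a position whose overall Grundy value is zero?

0

Heap A, S = {1, 2, 3, 4, 9}:
G(0) = 0
G(1) = mex{0} = 1
G(2) = mex{1,0} = 2
G(3) = mex{2,1,0} = 3
G(4) = mex{3,2,1,0} = 4
G(5) = mex{4,3,2,1} = 0
G(6) = mex{0,4,3,2} = 1
G(7) = mex{1,0,4,3} = 2
G(8) = mex{2,1,0,4} = 3
G(9) = mex{3,2,1,0,0} = 4
G(10) = mex{4,3,2,1,1} = 0
G(11) = mex{0,4,3,2,2} = 1
G(12) = mex{1,0,4,3,3} = 2
G(13) = mex{2,1,0,4,4} = 3
G(14) = mex{3,2,1,0,0} = 4
G(15) = mex{4,3,2,1,1} = 0
G(16) = mex{0,4,3,2,2} = 1
G(17) = mex{1,0,4,3,3} = 2
G(18) = mex{2,1,0,4,4} = 3
G(19) = mex{3,2,1,0,0} = 4
G(20) = mex{4,3,2,1,1} = 0
G(21) = mex{0,4,3,2,2} = 1
G(22) = mex{1,0,4,3,3} = 2
G(23) = mex{2,1,0,4,4} = 3
G_A(23) = 3.
Heap B, S = {3, 4, 7, 8}:
n :  0  1  2  3  4  5  6  7  8  9 10 11 12 13
G :  0  0  0  1  1  1  2  2  2  3  3  0  0  0
G_B(13) = 0.
Heap C, S = {1, 6, 7, 8}:
G(0) = 0
G(1) = mex{0} = 1
G(2) = mex{1} = 0
G(3) = mex{0} = 1
G(4) = mex{1} = 0
G(5) = mex{0} = 1
G(6) = mex{1,0} = 2
G(7) = mex{2,1,0} = 3
G(8) = mex{3,0,1,0} = 2
G(9) = mex{2,1,0,1} = 3
G(10) = mex{3,0,1,0} = 2
G(11) = mex{2,1,0,1} = 3
G(12) = mex{3,2,1,0} = 4
G(13) = mex{4,3,2,1} = 0
G(14) = mex{0,2,3,2} = 1
G(15) = mex{1,3,2,3} = 0
G(16) = mex{0,2,3,2} = 1
G(17) = mex{1,3,2,3} = 0
G(18) = mex{0,4,3,2} = 1
G(19) = mex{1,0,4,3} = 2
G(20) = mex{2,1,0,4} = 3
G(21) = mex{3,0,1,0} = 2
G(22) = mex{2,1,0,1} = 3
G_C(22) = 3.
Combined Grundy value = 3 ⊕ 0 ⊕ 3 = 0.
A winning move leaves total XOR = 0, i.e. changes one component's Grundy value g to g ⊕ X where X is the current total.
Heap A: target g' = 3⊕0 = 3, but every legal move changes the Grundy value (mex property), so 0 moves.
Heap B: target g' = 0⊕0 = 0, but every legal move changes the Grundy value (mex property), so 0 moves.
Heap C: target g' = 3⊕0 = 3, but every legal move changes the Grundy value (mex property), so 0 moves.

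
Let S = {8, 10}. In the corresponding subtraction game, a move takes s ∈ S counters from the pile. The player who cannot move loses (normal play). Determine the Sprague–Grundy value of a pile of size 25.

G(0) = 0
G(1) = mex{} = 0
G(2) = mex{} = 0
G(3) = mex{} = 0
G(4) = mex{} = 0
G(5) = mex{} = 0
G(6) = mex{} = 0
G(7) = mex{} = 0
G(8) = mex{0} = 1
G(9) = mex{0} = 1
G(10) = mex{0,0} = 1
G(11) = mex{0,0} = 1
G(12) = mex{0,0} = 1
G(13) = mex{0,0} = 1
G(14) = mex{0,0} = 1
G(15) = mex{0,0} = 1
G(16) = mex{1,0} = 2
G(17) = mex{1,0} = 2
G(18) = mex{1,1} = 0
G(19) = mex{1,1} = 0
G(20) = mex{1,1} = 0
G(21) = mex{1,1} = 0
G(22) = mex{1,1} = 0
G(23) = mex{1,1} = 0
G(24) = mex{2,1} = 0
G(25) = mex{2,1} = 0

0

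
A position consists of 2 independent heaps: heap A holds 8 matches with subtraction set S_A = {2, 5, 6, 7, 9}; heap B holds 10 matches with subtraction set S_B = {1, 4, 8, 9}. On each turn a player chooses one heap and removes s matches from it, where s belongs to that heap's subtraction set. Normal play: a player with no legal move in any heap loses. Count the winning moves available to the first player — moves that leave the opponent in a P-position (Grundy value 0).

Heap A, S = {2, 5, 6, 7, 9}:
G(0) = 0
G(1) = mex{} = 0
G(2) = mex{0} = 1
G(3) = mex{0} = 1
G(4) = mex{1} = 0
G(5) = mex{1,0} = 2
G(6) = mex{0,0,0} = 1
G(7) = mex{2,1,0,0} = 3
G(8) = mex{1,1,1,0} = 2
G_A(8) = 2.
Heap B, S = {1, 4, 8, 9}:
G(0) = 0
G(1) = mex{0} = 1
G(2) = mex{1} = 0
G(3) = mex{0} = 1
G(4) = mex{1,0} = 2
G(5) = mex{2,1} = 0
G(6) = mex{0,0} = 1
G(7) = mex{1,1} = 0
G(8) = mex{0,2,0} = 1
G(9) = mex{1,0,1,0} = 2
G(10) = mex{2,1,0,1} = 3
G_B(10) = 3.
Combined Grundy value = 2 ⊕ 3 = 1.
A winning move leaves total XOR = 0, i.e. changes one component's Grundy value g to g ⊕ X where X is the current total.
Heap A: need g' = 2⊕1 = 3. Options: 8−2→G=1, 8−5→G=1, 8−6→G=1, 8−7→G=0. Hits: 0.
Heap B: need g' = 3⊕1 = 2. Options: 10−1→G=2, 10−4→G=1, 10−8→G=0, 10−9→G=1. Hits: 1.

1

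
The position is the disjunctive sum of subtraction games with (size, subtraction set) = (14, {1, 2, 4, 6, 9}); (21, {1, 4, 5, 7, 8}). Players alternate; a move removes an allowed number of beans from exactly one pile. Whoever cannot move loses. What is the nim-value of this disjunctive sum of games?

7

Pile A, S = {1, 2, 4, 6, 9}:
G(0) = 0
G(1) = mex{0} = 1
G(2) = mex{1,0} = 2
G(3) = mex{2,1} = 0
G(4) = mex{0,2,0} = 1
G(5) = mex{1,0,1} = 2
G(6) = mex{2,1,2,0} = 3
G(7) = mex{3,2,0,1} = 4
G(8) = mex{4,3,1,2} = 0
G(9) = mex{0,4,2,0,0} = 1
G(10) = mex{1,0,3,1,1} = 2
G(11) = mex{2,1,4,2,2} = 0
G(12) = mex{0,2,0,3,0} = 1
G(13) = mex{1,0,1,4,1} = 2
G(14) = mex{2,1,2,0,2} = 3
G_A(14) = 3.
Pile B, S = {1, 4, 5, 7, 8}:
n :  0  1  2  3  4  5  6  7  8  9 10 11 12 13 14 15 16 17 18 19 20 21
G :  0  1  0  1  2  3  2  3  4  5  4  0  1  0  1  2  3  2  3  4  5  4
G_B(21) = 4.
Combined Grundy value = 3 ⊕ 4 = 7.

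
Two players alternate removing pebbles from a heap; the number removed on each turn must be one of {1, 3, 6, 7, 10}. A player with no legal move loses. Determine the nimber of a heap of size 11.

n :  0  1  2  3  4  5  6  7  8  9 10 11
G :  0  1  0  1  0  1  2  3  2  3  2  3

3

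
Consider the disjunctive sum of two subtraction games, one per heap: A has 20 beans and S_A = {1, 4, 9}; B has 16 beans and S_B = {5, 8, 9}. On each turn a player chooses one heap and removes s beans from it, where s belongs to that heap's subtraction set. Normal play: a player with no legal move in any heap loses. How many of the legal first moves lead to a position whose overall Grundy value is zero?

0

Heap A, S = {1, 4, 9}:
n :  0  1  2  3  4  5  6  7  8  9 10 11 12 13 14 15 16 17 18 19 20
G :  0  1  0  1  2  0  1  0  1  2  0  1  0  1  2  0  1  0  1  2  0
G_A(20) = 0.
Heap B, S = {5, 8, 9}:
G(0) = 0
G(1) = mex{} = 0
G(2) = mex{} = 0
G(3) = mex{} = 0
G(4) = mex{} = 0
G(5) = mex{0} = 1
G(6) = mex{0} = 1
G(7) = mex{0} = 1
G(8) = mex{0,0} = 1
G(9) = mex{0,0,0} = 1
G(10) = mex{1,0,0} = 2
G(11) = mex{1,0,0} = 2
G(12) = mex{1,0,0} = 2
G(13) = mex{1,1,0} = 2
G(14) = mex{1,1,1} = 0
G(15) = mex{2,1,1} = 0
G(16) = mex{2,1,1} = 0
G_B(16) = 0.
Combined Grundy value = 0 ⊕ 0 = 0.
A winning move leaves total XOR = 0, i.e. changes one component's Grundy value g to g ⊕ X where X is the current total.
Heap A: target g' = 0⊕0 = 0, but every legal move changes the Grundy value (mex property), so 0 moves.
Heap B: target g' = 0⊕0 = 0, but every legal move changes the Grundy value (mex property), so 0 moves.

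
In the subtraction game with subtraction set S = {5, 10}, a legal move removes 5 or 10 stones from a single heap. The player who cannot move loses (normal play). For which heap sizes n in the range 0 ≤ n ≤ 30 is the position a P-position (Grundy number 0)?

G(0) = 0
G(1) = mex{} = 0
G(2) = mex{} = 0
G(3) = mex{} = 0
G(4) = mex{} = 0
G(5) = mex{0} = 1
G(6) = mex{0} = 1
G(7) = mex{0} = 1
G(8) = mex{0} = 1
G(9) = mex{0} = 1
G(10) = mex{1,0} = 2
G(11) = mex{1,0} = 2
G(12) = mex{1,0} = 2
G(13) = mex{1,0} = 2
G(14) = mex{1,0} = 2
G(15) = mex{2,1} = 0
G(16) = mex{2,1} = 0
G(17) = mex{2,1} = 0
G(18) = mex{2,1} = 0
G(19) = mex{2,1} = 0
G(20) = mex{0,2} = 1
G(21) = mex{0,2} = 1
G(22) = mex{0,2} = 1
G(23) = mex{0,2} = 1
G(24) = mex{0,2} = 1
G(25) = mex{1,0} = 2
G(26) = mex{1,0} = 2
G(27) = mex{1,0} = 2
G(28) = mex{1,0} = 2
G(29) = mex{1,0} = 2
G(30) = mex{2,1} = 0
P-positions are exactly the n with G(n) = 0.

0, 1, 2, 3, 4, 15, 16, 17, 18, 19, 30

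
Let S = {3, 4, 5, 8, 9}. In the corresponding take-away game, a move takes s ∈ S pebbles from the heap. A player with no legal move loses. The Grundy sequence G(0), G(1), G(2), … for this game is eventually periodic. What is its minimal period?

12

G(0) = 0
G(1) = mex{} = 0
G(2) = mex{} = 0
G(3) = mex{0} = 1
G(4) = mex{0,0} = 1
G(5) = mex{0,0,0} = 1
G(6) = mex{1,0,0} = 2
G(7) = mex{1,1,0} = 2
G(8) = mex{1,1,1,0} = 2
G(9) = mex{2,1,1,0,0} = 3
G(10) = mex{2,2,1,0,0} = 3
G(11) = mex{2,2,2,1,0} = 3
G(12) = mex{3,2,2,1,1} = 0
G(13) = mex{3,3,2,1,1} = 0
G(14) = mex{3,3,3,2,1} = 0
G(15) = mex{0,3,3,2,2} = 1
G(16) = mex{0,0,3,2,2} = 1
G(17) = mex{0,0,0,3,2} = 1
G(18) = mex{1,0,0,3,3} = 2
G(19) = mex{1,1,0,3,3} = 2
G(20) = mex{1,1,1,0,3} = 2
G(21) = mex{2,1,1,0,0} = 3
G(22) = mex{2,2,1,0,0} = 3
G(23) = mex{2,2,2,1,0} = 3
G(24) = mex{3,2,2,1,1} = 0
G(25) = mex{3,3,2,1,1} = 0
G(n+12) = G(n) holds for n = 0,…,8 (a full window of length max(S) = 9), so the sequence is purely periodic with period 12.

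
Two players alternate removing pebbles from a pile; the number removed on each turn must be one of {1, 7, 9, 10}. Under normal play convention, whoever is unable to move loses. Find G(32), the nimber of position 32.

n :  0  1  2  3  4  5  6  7  8  9 10 11 12 13 14 15 16 17 18 19 20 21 22 23 24 25 26 27 28 29 30 31 32
G :  0  1  0  1  0  1  0  1  0  1  2  3  2  3  2  3  2  3  2  0  1  0  1  0  1  0  1  0  1  2  3  2  3

3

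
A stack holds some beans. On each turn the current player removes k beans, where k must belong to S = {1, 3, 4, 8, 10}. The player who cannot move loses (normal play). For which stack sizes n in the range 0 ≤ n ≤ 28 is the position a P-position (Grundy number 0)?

G(0) = 0
G(1) = mex{0} = 1
G(2) = mex{1} = 0
G(3) = mex{0,0} = 1
G(4) = mex{1,1,0} = 2
G(5) = mex{2,0,1} = 3
G(6) = mex{3,1,0} = 2
G(7) = mex{2,2,1} = 0
G(8) = mex{0,3,2,0} = 1
G(9) = mex{1,2,3,1} = 0
G(10) = mex{0,0,2,0,0} = 1
G(11) = mex{1,1,0,1,1} = 2
G(12) = mex{2,0,1,2,0} = 3
G(13) = mex{3,1,0,3,1} = 2
G(14) = mex{2,2,1,2,2} = 0
G(15) = mex{0,3,2,0,3} = 1
G(16) = mex{1,2,3,1,2} = 0
G(17) = mex{0,0,2,0,0} = 1
G(18) = mex{1,1,0,1,1} = 2
G(19) = mex{2,0,1,2,0} = 3
G(20) = mex{3,1,0,3,1} = 2
G(21) = mex{2,2,1,2,2} = 0
G(22) = mex{0,3,2,0,3} = 1
G(23) = mex{1,2,3,1,2} = 0
G(24) = mex{0,0,2,0,0} = 1
G(25) = mex{1,1,0,1,1} = 2
G(26) = mex{2,0,1,2,0} = 3
G(27) = mex{3,1,0,3,1} = 2
G(28) = mex{2,2,1,2,2} = 0
P-positions are exactly the n with G(n) = 0.

0, 2, 7, 9, 14, 16, 21, 23, 28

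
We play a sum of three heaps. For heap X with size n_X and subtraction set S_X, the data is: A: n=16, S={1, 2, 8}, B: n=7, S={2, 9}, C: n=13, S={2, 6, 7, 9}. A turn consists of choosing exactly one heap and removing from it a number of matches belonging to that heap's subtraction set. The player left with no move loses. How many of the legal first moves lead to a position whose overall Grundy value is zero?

Heap A, S = {1, 2, 8}:
G(0) = 0
G(1) = mex{0} = 1
G(2) = mex{1,0} = 2
G(3) = mex{2,1} = 0
G(4) = mex{0,2} = 1
G(5) = mex{1,0} = 2
G(6) = mex{2,1} = 0
G(7) = mex{0,2} = 1
G(8) = mex{1,0,0} = 2
G(9) = mex{2,1,1} = 0
G(10) = mex{0,2,2} = 1
G(11) = mex{1,0,0} = 2
G(12) = mex{2,1,1} = 0
G(13) = mex{0,2,2} = 1
G(14) = mex{1,0,0} = 2
G(15) = mex{2,1,1} = 0
G(16) = mex{0,2,2} = 1
G_A(16) = 1.
Heap B, S = {2, 9}:
n : 0 1 2 3 4 5 6 7
G : 0 0 1 1 0 0 1 1
G_B(7) = 1.
Heap C, S = {2, 6, 7, 9}:
G(0) = 0
G(1) = mex{} = 0
G(2) = mex{0} = 1
G(3) = mex{0} = 1
G(4) = mex{1} = 0
G(5) = mex{1} = 0
G(6) = mex{0,0} = 1
G(7) = mex{0,0,0} = 1
G(8) = mex{1,1,0} = 2
G(9) = mex{1,1,1,0} = 2
G(10) = mex{2,0,1,0} = 3
G(11) = mex{2,0,0,1} = 3
G(12) = mex{3,1,0,1} = 2
G(13) = mex{3,1,1,0} = 2
G_C(13) = 2.
Combined Grundy value = 1 ⊕ 1 ⊕ 2 = 2.
A winning move leaves total XOR = 0, i.e. changes one component's Grundy value g to g ⊕ X where X is the current total.
Heap A: need g' = 1⊕2 = 3. Options: 16−1→G=0, 16−2→G=2, 16−8→G=2. Hits: 0.
Heap B: need g' = 1⊕2 = 3. Options: 7−2→G=0. Hits: 0.
Heap C: need g' = 2⊕2 = 0. Options: 13−2→G=3, 13−6→G=1, 13−7→G=1, 13−9→G=0. Hits: 1.

1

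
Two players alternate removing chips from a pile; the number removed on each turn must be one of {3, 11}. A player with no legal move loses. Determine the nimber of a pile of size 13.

2

n :  0  1  2  3  4  5  6  7  8  9 10 11 12 13
G :  0  0  0  1  1  1  0  0  0  1  1  1  2  2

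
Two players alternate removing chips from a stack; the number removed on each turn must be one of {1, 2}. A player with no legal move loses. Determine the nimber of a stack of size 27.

n :  0  1  2  3  4  5  6  7  8  9 10 11 12 13 14 15 16 17 18 19 20 21 22 23 24 25 26 27
G :  0  1  2  0  1  2  0  1  2  0  1  2  0  1  2  0  1  2  0  1  2  0  1  2  0  1  2  0

0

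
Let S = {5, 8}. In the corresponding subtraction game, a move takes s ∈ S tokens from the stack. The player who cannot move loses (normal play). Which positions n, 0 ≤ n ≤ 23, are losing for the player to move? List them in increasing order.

0, 1, 2, 3, 4, 13, 14, 15, 16, 17

G(0) = 0
G(1) = mex{} = 0
G(2) = mex{} = 0
G(3) = mex{} = 0
G(4) = mex{} = 0
G(5) = mex{0} = 1
G(6) = mex{0} = 1
G(7) = mex{0} = 1
G(8) = mex{0,0} = 1
G(9) = mex{0,0} = 1
G(10) = mex{1,0} = 2
G(11) = mex{1,0} = 2
G(12) = mex{1,0} = 2
G(13) = mex{1,1} = 0
G(14) = mex{1,1} = 0
G(15) = mex{2,1} = 0
G(16) = mex{2,1} = 0
G(17) = mex{2,1} = 0
G(18) = mex{0,2} = 1
G(19) = mex{0,2} = 1
G(20) = mex{0,2} = 1
G(21) = mex{0,0} = 1
G(22) = mex{0,0} = 1
G(23) = mex{1,0} = 2
P-positions are exactly the n with G(n) = 0.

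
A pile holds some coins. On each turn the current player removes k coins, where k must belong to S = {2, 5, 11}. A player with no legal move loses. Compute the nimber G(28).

2

G(0) = 0
G(1) = mex{} = 0
G(2) = mex{0} = 1
G(3) = mex{0} = 1
G(4) = mex{1} = 0
G(5) = mex{1,0} = 2
G(6) = mex{0,0} = 1
G(7) = mex{2,1} = 0
G(8) = mex{1,1} = 0
G(9) = mex{0,0} = 1
G(10) = mex{0,2} = 1
G(11) = mex{1,1,0} = 2
G(12) = mex{1,0,0} = 2
G(13) = mex{2,0,1} = 3
G(14) = mex{2,1,1} = 0
G(15) = mex{3,1,0} = 2
G(16) = mex{0,2,2} = 1
G(17) = mex{2,2,1} = 0
G(18) = mex{1,3,0} = 2
G(19) = mex{0,0,0} = 1
G(20) = mex{2,2,1} = 0
G(21) = mex{1,1,1} = 0
G(22) = mex{0,0,2} = 1
G(23) = mex{0,2,2} = 1
G(24) = mex{1,1,3} = 0
G(25) = mex{1,0,0} = 2
G(26) = mex{0,0,2} = 1
G(27) = mex{2,1,1} = 0
G(28) = mex{1,1,0} = 2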